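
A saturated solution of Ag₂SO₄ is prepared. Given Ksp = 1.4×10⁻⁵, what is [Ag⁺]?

3.0×10⁻² M

Ag₂SO₄(s) ⇌ 2 Ag⁺(aq) + SO₄²⁻(aq)
Let s be the molar solubility. Then [Ag⁺] = 2s and [SO₄²⁻] = s.
Ksp = [Ag⁺]^2[SO₄²⁻] = (2s)^2 · s = 4s^3 = 1.4×10⁻⁵
s = 1.5×10⁻² mol/L
[Ag⁺] = 2s = 3.0×10⁻² mol/L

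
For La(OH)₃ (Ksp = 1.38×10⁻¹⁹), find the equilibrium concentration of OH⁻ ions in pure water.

2.54×10⁻⁵ M

La(OH)₃(s) ⇌ La³⁺(aq) + 3 OH⁻(aq)
Call the molar solubility s, so that [La³⁺] = s and [OH⁻] = 3s.
Ksp = [La³⁺][OH⁻]^3 = s · (3s)^3 = 27s^4 = 1.38×10⁻¹⁹
s = 8.46×10⁻⁶ M
[OH⁻] = 3s = 2.54×10⁻⁵ M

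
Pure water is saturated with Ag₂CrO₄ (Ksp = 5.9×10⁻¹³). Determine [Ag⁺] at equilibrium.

1.1×10⁻⁴ M

Ag₂CrO₄(s) ⇌ 2 Ag⁺(aq) + CrO₄²⁻(aq)
Call the molar solubility s, so that [Ag⁺] = 2s and [CrO₄²⁻] = s.
Ksp = [Ag⁺]^2[CrO₄²⁻] = (2s)^2 · s = 4s^3 = 5.9×10⁻¹³
s = 5.3×10⁻⁵ M
[Ag⁺] = 2s = 1.1×10⁻⁴ M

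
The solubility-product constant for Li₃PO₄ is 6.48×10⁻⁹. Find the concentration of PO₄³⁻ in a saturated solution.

Li₃PO₄(s) ⇌ 3 Li⁺(aq) + PO₄³⁻(aq)
For each mole of Li₃PO₄ that dissolves per liter, [Li⁺] = 3s and [PO₄³⁻] = s; let s denote this solubility.
Ksp = [Li⁺]^3[PO₄³⁻] = (3s)^3 · s = 27s^4 = 6.48×10⁻⁹
s = 3.94×10⁻³ mol/L
[PO₄³⁻] = s = 3.94×10⁻³ mol/L

3.94×10⁻³ M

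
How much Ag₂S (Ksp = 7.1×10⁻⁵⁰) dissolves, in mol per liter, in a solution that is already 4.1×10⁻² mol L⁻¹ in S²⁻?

6.6×10⁻²⁵ M

Ag₂S(s) ⇌ 2 Ag⁺(aq) + S²⁻(aq)
Let s be the solubility of Ag₂S here. The common ion gives [S²⁻] ≈ 4.1×10⁻² mol L⁻¹, and [Ag⁺] = 2s.
Ksp = [Ag⁺]^2[S²⁻] = (2s)^2(4.1×10⁻²)
(2s)^2 = 7.1×10⁻⁵⁰ / (4.1×10⁻²) = 1.7×10⁻⁴⁸
s = 6.6×10⁻²⁵ mol L⁻¹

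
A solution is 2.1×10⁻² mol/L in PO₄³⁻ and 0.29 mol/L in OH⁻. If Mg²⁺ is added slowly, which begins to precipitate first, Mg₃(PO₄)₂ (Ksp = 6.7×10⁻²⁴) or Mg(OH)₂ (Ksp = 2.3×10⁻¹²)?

Each salt precipitates once Q = Ksp for that salt.
For Mg₃(PO₄)₂: [Mg²⁺] = (Ksp/[PO₄³⁻]^2)^(1/3) = 2.5×10⁻⁷ mol/L
For Mg(OH)₂: [Mg²⁺] = (Ksp/[OH⁻]^2) = 2.7×10⁻¹¹ mol/L
Since Mg(OH)₂ needs less Mg²⁺ to reach saturation, it precipitates first.

Mg(OH)₂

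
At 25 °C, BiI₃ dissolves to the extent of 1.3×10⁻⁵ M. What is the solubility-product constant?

Ksp = 7.7×10⁻¹⁹

BiI₃(s) ⇌ Bi³⁺(aq) + 3 I⁻(aq)
Let s be the molar solubility. Then [Bi³⁺] = s and [I⁻] = 3s.
Ksp = [Bi³⁺][I⁻]^3 = s · (3s)^3 = 27s^4
Ksp = 27 × (1.3×10⁻⁵)^4 = 7.7×10⁻¹⁹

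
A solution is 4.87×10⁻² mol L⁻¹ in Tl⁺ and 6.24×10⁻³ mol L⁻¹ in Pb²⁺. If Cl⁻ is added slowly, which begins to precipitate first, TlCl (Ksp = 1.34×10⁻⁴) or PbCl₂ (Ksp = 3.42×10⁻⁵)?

Each salt precipitates once Q = Ksp for that salt.
For TlCl: [Cl⁻] = (Ksp/[Tl⁺]) = 2.75×10⁻³ mol L⁻¹
For PbCl₂: [Cl⁻] = (Ksp/[Pb²⁺])^(1/2) = 7.40×10⁻² mol L⁻¹
TlCl requires the lower [Cl⁻], so it precipitates first.

TlCl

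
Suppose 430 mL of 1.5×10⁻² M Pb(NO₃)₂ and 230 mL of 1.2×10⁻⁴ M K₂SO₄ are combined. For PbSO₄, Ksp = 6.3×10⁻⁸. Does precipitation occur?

Yes

The combined volume is 660 mL.
[Pb²⁺] = (1.5×10⁻²)(430)/660 = 9.8×10⁻³ M
[SO₄²⁻] = (1.2×10⁻⁴)(230)/660 = 4.2×10⁻⁵ M
Q = [Pb²⁺][SO₄²⁻] = 4.1×10⁻⁷
Because Q > Ksp (4.1×10⁻⁷ vs 6.3×10⁻⁸), a precipitate of PbSO₄ forms.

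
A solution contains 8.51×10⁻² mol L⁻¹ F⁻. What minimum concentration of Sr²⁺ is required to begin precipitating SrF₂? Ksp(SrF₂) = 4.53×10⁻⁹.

Each salt precipitates once Q = Ksp for that salt.
SrF₂(s) ⇌ Sr²⁺(aq) + 2 F⁻(aq)
Ksp = [Sr²⁺][F⁻]^2 = [Sr²⁺](8.51×10⁻²)^2
[Sr²⁺] = 4.53×10⁻⁹ / (8.51×10⁻²)^2 = 6.26×10⁻⁷
[Sr²⁺] = 6.26×10⁻⁷ mol L⁻¹

6.26×10⁻⁷ M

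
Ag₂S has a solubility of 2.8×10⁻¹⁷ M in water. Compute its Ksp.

Ksp = 8.8×10⁻⁵⁰

Ag₂S(s) ⇌ 2 Ag⁺(aq) + S²⁻(aq)
If s mol/L of Ag₂S dissolves, [Ag⁺] = 2s and [S²⁻] = s.
Ksp = [Ag⁺]^2[S²⁻] = (2s)^2 · s = 4s^3
Ksp = 4 × (2.8×10⁻¹⁷)^3 = 8.8×10⁻⁵⁰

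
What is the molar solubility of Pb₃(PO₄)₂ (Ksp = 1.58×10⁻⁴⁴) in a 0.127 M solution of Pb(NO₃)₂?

Pb₃(PO₄)₂(s) ⇌ 3 Pb²⁺(aq) + 2 PO₄³⁻(aq)
Pb²⁺ is already present at 0.127 M. If s mol/L of Pb₃(PO₄)₂ dissolves, [PO₄³⁻] = 2s while [Pb²⁺] ≈ 0.127 M.
Ksp = [Pb²⁺]^3[PO₄³⁻]^2 = (0.127)^3(2s)^2
(2s)^2 = 1.58×10⁻⁴⁴ / (0.127)^3 = 7.71×10⁻⁴²
s = 1.39×10⁻²¹ M

1.39×10⁻²¹ M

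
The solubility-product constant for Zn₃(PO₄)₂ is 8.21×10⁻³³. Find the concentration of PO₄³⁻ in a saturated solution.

Zn₃(PO₄)₂(s) ⇌ 3 Zn²⁺(aq) + 2 PO₄³⁻(aq)
Let s be the molar solubility. Then [Zn²⁺] = 3s and [PO₄³⁻] = 2s.
Ksp = [Zn²⁺]^3[PO₄³⁻]^2 = (3s)^3 · (2s)^2 = 108s^5 = 8.21×10⁻³³
s = 1.50×10⁻⁷ mol L⁻¹
[PO₄³⁻] = 2s = 3.00×10⁻⁷ mol L⁻¹

3.00×10⁻⁷ M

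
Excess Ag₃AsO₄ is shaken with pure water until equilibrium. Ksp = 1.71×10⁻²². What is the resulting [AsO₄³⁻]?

Ag₃AsO₄(s) ⇌ 3 Ag⁺(aq) + AsO₄³⁻(aq)
With molar solubility s: [Ag⁺] = 3s, [AsO₄³⁻] = s.
Ksp = [Ag⁺]^3[AsO₄³⁻] = (3s)^3 · s = 27s^4 = 1.71×10⁻²²
s = 1.59×10⁻⁶ mol L⁻¹
[AsO₄³⁻] = s = 1.59×10⁻⁶ mol L⁻¹

1.59×10⁻⁶ M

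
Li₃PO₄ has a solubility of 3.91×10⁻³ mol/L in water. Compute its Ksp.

Li₃PO₄(s) ⇌ 3 Li⁺(aq) + PO₄³⁻(aq)
For each mole of Li₃PO₄ that dissolves per liter, [Li⁺] = 3s and [PO₄³⁻] = s; let s denote this solubility.
Ksp = [Li⁺]^3[PO₄³⁻] = (3s)^3 · s = 27s^4
Ksp = 27 × (3.91×10⁻³)^4 = 6.31×10⁻⁹

Ksp = 6.31×10⁻⁹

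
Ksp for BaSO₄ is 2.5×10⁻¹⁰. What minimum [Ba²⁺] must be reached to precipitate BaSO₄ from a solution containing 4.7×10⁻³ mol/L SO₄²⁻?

Each salt precipitates once Q = Ksp for that salt.
BaSO₄(s) ⇌ Ba²⁺(aq) + SO₄²⁻(aq)
Ksp = [Ba²⁺][SO₄²⁻] = [Ba²⁺](4.7×10⁻³)
[Ba²⁺] = 2.5×10⁻¹⁰ / (4.7×10⁻³) = 5.3×10⁻⁸
[Ba²⁺] = 5.3×10⁻⁸ mol/L

5.3×10⁻⁸ M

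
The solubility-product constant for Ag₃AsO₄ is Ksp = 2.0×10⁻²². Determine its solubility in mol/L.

1.6×10⁻⁶ M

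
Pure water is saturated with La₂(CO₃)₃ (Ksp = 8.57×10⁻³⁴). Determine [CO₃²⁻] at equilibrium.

La₂(CO₃)₃(s) ⇌ 2 La³⁺(aq) + 3 CO₃²⁻(aq)
With molar solubility s: [La³⁺] = 2s, [CO₃²⁻] = 3s.
Ksp = [La³⁺]^2[CO₃²⁻]^3 = (2s)^2 · (3s)^3 = 108s^5 = 8.57×10⁻³⁴
s = 9.55×10⁻⁸ mol/L
[CO₃²⁻] = 3s = 2.86×10⁻⁷ mol/L

2.86×10⁻⁷ M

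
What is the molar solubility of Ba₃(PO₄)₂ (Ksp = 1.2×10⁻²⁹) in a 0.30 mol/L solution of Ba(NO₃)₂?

1.1×10⁻¹⁴ M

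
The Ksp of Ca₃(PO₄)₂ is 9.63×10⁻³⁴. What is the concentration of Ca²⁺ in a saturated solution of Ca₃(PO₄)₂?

2.93×10⁻⁷ M

Ca₃(PO₄)₂(s) ⇌ 3 Ca²⁺(aq) + 2 PO₄³⁻(aq)
Let s be the molar solubility. Then [Ca²⁺] = 3s and [PO₄³⁻] = 2s.
Ksp = [Ca²⁺]^3[PO₄³⁻]^2 = (3s)^3 · (2s)^2 = 108s^5 = 9.63×10⁻³⁴
s = 9.77×10⁻⁸ M
[Ca²⁺] = 3s = 2.93×10⁻⁷ M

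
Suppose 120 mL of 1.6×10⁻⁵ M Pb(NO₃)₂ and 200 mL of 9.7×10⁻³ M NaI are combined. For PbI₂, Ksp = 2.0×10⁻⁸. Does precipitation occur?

After mixing, V = 120 mL + 200 mL = 320 mL.
[Pb²⁺] = (1.6×10⁻⁵)(120)/320 = 6.0×10⁻⁶ M
[I⁻] = (9.7×10⁻³)(200)/320 = 6.1×10⁻³ M
Q = [Pb²⁺][I⁻]^2 = 2.2×10⁻¹⁰
Q = 2.2×10⁻¹⁰ < Ksp = 2.0×10⁻⁸, so the solution is unsaturated and no precipitate forms.

No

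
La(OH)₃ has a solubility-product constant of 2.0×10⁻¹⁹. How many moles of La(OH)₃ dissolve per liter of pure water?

9.3×10⁻⁶ M

La(OH)₃(s) ⇌ La³⁺(aq) + 3 OH⁻(aq)
Let s be the molar solubility. Then [La³⁺] = s and [OH⁻] = 3s.
Ksp = [La³⁺][OH⁻]^3 = s · (3s)^3 = 27s^4
27s^4 = 2.0×10⁻¹⁹  ⇒  s^4 = 7.4×10⁻²¹
s = (7.4×10⁻²¹)^(1/4) = 9.3×10⁻⁶ mol L⁻¹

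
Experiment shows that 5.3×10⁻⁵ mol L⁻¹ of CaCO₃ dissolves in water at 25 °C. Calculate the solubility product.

Ksp = 2.8×10⁻⁹

CaCO₃(s) ⇌ Ca²⁺(aq) + CO₃²⁻(aq)
For each mole of CaCO₃ that dissolves per liter, [Ca²⁺] = s and [CO₃²⁻] = s; let s denote this solubility.
Ksp = [Ca²⁺][CO₃²⁻] = s · s = s^2
Ksp = (5.3×10⁻⁵)^2 = 2.8×10⁻⁹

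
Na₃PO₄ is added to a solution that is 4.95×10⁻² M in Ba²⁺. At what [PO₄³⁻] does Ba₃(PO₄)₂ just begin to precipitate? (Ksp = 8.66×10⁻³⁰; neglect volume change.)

2.67×10⁻¹³ M

The threshold for precipitation is Q = Ksp.
Ba₃(PO₄)₂(s) ⇌ 3 Ba²⁺(aq) + 2 PO₄³⁻(aq)
Ksp = [Ba²⁺]^3[PO₄³⁻]^2 = [PO₄³⁻]^2(4.95×10⁻²)^3
[PO₄³⁻]^2 = 8.66×10⁻³⁰ / (4.95×10⁻²)^3 = 7.14×10⁻²⁶
[PO₄³⁻] = 2.67×10⁻¹³ M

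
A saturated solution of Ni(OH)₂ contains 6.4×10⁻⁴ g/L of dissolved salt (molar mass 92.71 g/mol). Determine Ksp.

Ksp = 1.3×10⁻¹⁵

Molar solubility s = (6.4×10⁻⁴ g/L) / (92.71 g/mol) = 6.903×10⁻⁶ mol/L
Ni(OH)₂(s) ⇌ Ni²⁺(aq) + 2 OH⁻(aq)
With molar solubility s: [Ni²⁺] = s, [OH⁻] = 2s.
Ksp = [Ni²⁺][OH⁻]^2 = s · (2s)^2 = 4s^3
Ksp = 4 × (6.903×10⁻⁶)^3 = 1.3×10⁻¹⁵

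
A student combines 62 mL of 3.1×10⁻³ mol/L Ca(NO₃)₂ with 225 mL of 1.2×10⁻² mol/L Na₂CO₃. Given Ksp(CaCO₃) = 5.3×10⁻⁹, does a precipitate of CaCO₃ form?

The combined volume is 287 mL.
[Ca²⁺] = (3.1×10⁻³)(62)/287 = 6.7×10⁻⁴ mol/L
[CO₃²⁻] = (1.2×10⁻²)(225)/287 = 9.4×10⁻³ mol/L
Q = [Ca²⁺][CO₃²⁻] = 6.3×10⁻⁶
Because Q > Ksp (6.3×10⁻⁶ vs 5.3×10⁻⁹), a precipitate of CaCO₃ forms.

Yes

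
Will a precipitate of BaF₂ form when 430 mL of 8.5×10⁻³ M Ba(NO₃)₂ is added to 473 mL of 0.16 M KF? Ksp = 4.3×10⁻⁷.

The combined volume is 903 mL.
[Ba²⁺] = (8.5×10⁻³)(430)/903 = 4.0×10⁻³ M
[F⁻] = (0.16)(473)/903 = 8.4×10⁻² M
Q = [Ba²⁺][F⁻]^2 = 2.8×10⁻⁵
Since Q (2.8×10⁻⁵) exceeds Ksp (4.3×10⁻⁷), BaF₂ will precipitate.

Yes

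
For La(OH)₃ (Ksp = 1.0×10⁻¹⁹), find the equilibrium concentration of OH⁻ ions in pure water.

La(OH)₃(s) ⇌ La³⁺(aq) + 3 OH⁻(aq)
Let s be the molar solubility. Then [La³⁺] = s and [OH⁻] = 3s.
Ksp = [La³⁺][OH⁻]^3 = s · (3s)^3 = 27s^4 = 1.0×10⁻¹⁹
s = 7.8×10⁻⁶ mol/L
[OH⁻] = 3s = 2.3×10⁻⁵ mol/L

2.3×10⁻⁵ M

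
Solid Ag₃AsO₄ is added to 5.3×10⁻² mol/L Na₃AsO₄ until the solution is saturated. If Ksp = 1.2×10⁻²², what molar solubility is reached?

4.4×10⁻⁸ M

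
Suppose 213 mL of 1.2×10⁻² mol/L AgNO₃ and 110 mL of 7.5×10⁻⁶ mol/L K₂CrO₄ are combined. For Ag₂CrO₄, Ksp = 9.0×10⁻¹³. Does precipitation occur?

Yes

After mixing, V = 213 mL + 110 mL = 323 mL.
[Ag⁺] = (1.2×10⁻²)(213)/323 = 7.9×10⁻³ mol/L
[CrO₄²⁻] = (7.5×10⁻⁶)(110)/323 = 2.6×10⁻⁶ mol/L
Q = [Ag⁺]^2[CrO₄²⁻] = 1.6×10⁻¹⁰
Because Q > Ksp (1.6×10⁻¹⁰ vs 9.0×10⁻¹³), a precipitate of Ag₂CrO₄ forms.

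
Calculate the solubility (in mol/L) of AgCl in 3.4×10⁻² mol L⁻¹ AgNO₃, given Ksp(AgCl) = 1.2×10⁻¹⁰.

AgCl(s) ⇌ Ag⁺(aq) + Cl⁻(aq)
With Ag⁺ already at 3.4×10⁻² mol L⁻¹ and s small, take [Ag⁺] ≈ 3.4×10⁻² mol L⁻¹ and [Cl⁻] = s.
Ksp = [Ag⁺][Cl⁻] = (3.4×10⁻²)s
s = 1.2×10⁻¹⁰ / (3.4×10⁻²) = 3.5×10⁻⁹
s = 3.5×10⁻⁹ mol L⁻¹

3.5×10⁻⁹ M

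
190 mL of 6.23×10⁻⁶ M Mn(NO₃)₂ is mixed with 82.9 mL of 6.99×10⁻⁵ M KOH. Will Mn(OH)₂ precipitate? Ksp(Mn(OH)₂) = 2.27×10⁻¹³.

After mixing, V = 190 mL + 82.9 mL = 272.9 mL.
[Mn²⁺] = (6.23×10⁻⁶)(190)/272.9 = 4.34×10⁻⁶ M
[OH⁻] = (6.99×10⁻⁵)(82.9)/272.9 = 2.12×10⁻⁵ M
Q = [Mn²⁺][OH⁻]^2 = 1.96×10⁻¹⁵
Since Q (1.96×10⁻¹⁵) is less than Ksp (2.27×10⁻¹³), no Mn(OH)₂ precipitates.

No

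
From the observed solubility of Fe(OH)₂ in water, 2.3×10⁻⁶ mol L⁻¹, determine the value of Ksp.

Ksp = 4.9×10⁻¹⁷

Fe(OH)₂(s) ⇌ Fe²⁺(aq) + 2 OH⁻(aq)
Call the molar solubility s, so that [Fe²⁺] = s and [OH⁻] = 2s.
Ksp = [Fe²⁺][OH⁻]^2 = s · (2s)^2 = 4s^3
Ksp = 4 × (2.3×10⁻⁶)^3 = 4.9×10⁻¹⁷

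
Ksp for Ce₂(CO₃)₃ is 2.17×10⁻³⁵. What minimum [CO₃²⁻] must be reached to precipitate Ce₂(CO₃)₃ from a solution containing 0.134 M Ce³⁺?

Precipitation of each salt begins when its ion product equals Ksp.
Ce₂(CO₃)₃(s) ⇌ 2 Ce³⁺(aq) + 3 CO₃²⁻(aq)
Ksp = [Ce³⁺]^2[CO₃²⁻]^3 = [CO₃²⁻]^3(0.134)^2
[CO₃²⁻]^3 = 2.17×10⁻³⁵ / (0.134)^2 = 1.21×10⁻³³
[CO₃²⁻] = 1.07×10⁻¹¹ M

1.07×10⁻¹¹ M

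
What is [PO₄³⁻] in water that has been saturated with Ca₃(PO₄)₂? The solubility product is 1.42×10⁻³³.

2.11×10⁻⁷ M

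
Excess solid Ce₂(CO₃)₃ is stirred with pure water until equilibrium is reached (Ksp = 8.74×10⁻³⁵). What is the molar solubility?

6.05×10⁻⁸ M

Ce₂(CO₃)₃(s) ⇌ 2 Ce³⁺(aq) + 3 CO₃²⁻(aq)
Let s be the molar solubility. Then [Ce³⁺] = 2s and [CO₃²⁻] = 3s.
Ksp = [Ce³⁺]^2[CO₃²⁻]^3 = (2s)^2 · (3s)^3 = 108s^5
108s^5 = 8.74×10⁻³⁵  ⇒  s^5 = 8.09×10⁻³⁷
Taking the 5th root, s = 6.05×10⁻⁸ mol L⁻¹.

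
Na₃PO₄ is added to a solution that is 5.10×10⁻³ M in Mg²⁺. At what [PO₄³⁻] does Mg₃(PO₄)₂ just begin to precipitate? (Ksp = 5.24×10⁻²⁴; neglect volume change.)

6.29×10⁻⁹ M

Precipitation of each salt begins when its ion product equals Ksp.
Mg₃(PO₄)₂(s) ⇌ 3 Mg²⁺(aq) + 2 PO₄³⁻(aq)
Ksp = [Mg²⁺]^3[PO₄³⁻]^2 = [PO₄³⁻]^2(5.10×10⁻³)^3
[PO₄³⁻]^2 = 5.24×10⁻²⁴ / (5.10×10⁻³)^3 = 3.95×10⁻¹⁷
[PO₄³⁻] = 6.29×10⁻⁹ M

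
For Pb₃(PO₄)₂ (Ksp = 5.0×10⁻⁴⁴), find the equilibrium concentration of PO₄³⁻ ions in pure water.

1.7×10⁻⁹ M

Pb₃(PO₄)₂(s) ⇌ 3 Pb²⁺(aq) + 2 PO₄³⁻(aq)
For each mole of Pb₃(PO₄)₂ that dissolves per liter, [Pb²⁺] = 3s and [PO₄³⁻] = 2s; let s denote this solubility.
Ksp = [Pb²⁺]^3[PO₄³⁻]^2 = (3s)^3 · (2s)^2 = 108s^5 = 5.0×10⁻⁴⁴
s = 8.6×10⁻¹⁰ M
[PO₄³⁻] = 2s = 1.7×10⁻⁹ M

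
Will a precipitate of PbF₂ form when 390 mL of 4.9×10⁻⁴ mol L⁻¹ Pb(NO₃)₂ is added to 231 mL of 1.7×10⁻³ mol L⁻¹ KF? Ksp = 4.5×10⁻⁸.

Total volume after mixing = 390 + 231 = 621 mL.
[Pb²⁺] = (4.9×10⁻⁴)(390)/621 = 3.1×10⁻⁴ mol L⁻¹
[F⁻] = (1.7×10⁻³)(231)/621 = 6.3×10⁻⁴ mol L⁻¹
Q = [Pb²⁺][F⁻]^2 = 1.2×10⁻¹⁰
Since Q (1.2×10⁻¹⁰) is less than Ksp (4.5×10⁻⁸), no PbF₂ precipitates.

No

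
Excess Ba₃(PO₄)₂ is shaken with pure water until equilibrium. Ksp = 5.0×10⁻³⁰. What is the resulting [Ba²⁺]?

1.6×10⁻⁶ M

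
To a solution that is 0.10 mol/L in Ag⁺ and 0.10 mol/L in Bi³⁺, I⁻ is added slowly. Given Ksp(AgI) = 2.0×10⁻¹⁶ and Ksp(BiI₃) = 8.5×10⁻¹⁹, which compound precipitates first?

The threshold for precipitation is Q = Ksp.
For AgI: [I⁻] = (Ksp/[Ag⁺]) = 2.0×10⁻¹⁵ mol/L
For BiI₃: [I⁻] = (Ksp/[Bi³⁺])^(1/3) = 2.0×10⁻⁶ mol/L
Since AgI needs less I⁻ to reach saturation, it precipitates first.

AgI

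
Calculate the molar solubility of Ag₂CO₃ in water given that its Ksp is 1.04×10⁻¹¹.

1.38×10⁻⁴ M

Ag₂CO₃(s) ⇌ 2 Ag⁺(aq) + CO₃²⁻(aq)
Call the molar solubility s, so that [Ag⁺] = 2s and [CO₃²⁻] = s.
Ksp = [Ag⁺]^2[CO₃²⁻] = (2s)^2 · s = 4s^3
4s^3 = 1.04×10⁻¹¹  ⇒  s^3 = 2.60×10⁻¹²
s = 1.38×10⁻⁴ mol/L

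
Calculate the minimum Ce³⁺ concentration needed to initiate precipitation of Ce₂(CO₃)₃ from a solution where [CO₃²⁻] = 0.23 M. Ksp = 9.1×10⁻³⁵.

8.6×10⁻¹⁷ M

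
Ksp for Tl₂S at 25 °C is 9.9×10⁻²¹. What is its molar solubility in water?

1.4×10⁻⁷ M

Tl₂S(s) ⇌ 2 Tl⁺(aq) + S²⁻(aq)
With molar solubility s: [Tl⁺] = 2s, [S²⁻] = s.
Ksp = [Tl⁺]^2[S²⁻] = (2s)^2 · s = 4s^3
4s^3 = 9.9×10⁻²¹  ⇒  s^3 = 2.5×10⁻²¹
s = (2.5×10⁻²¹)^(1/3) = 1.4×10⁻⁷ mol/L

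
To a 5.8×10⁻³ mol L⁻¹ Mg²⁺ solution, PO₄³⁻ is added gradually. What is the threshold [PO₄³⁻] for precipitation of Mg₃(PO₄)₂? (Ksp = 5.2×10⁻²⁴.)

5.2×10⁻⁹ M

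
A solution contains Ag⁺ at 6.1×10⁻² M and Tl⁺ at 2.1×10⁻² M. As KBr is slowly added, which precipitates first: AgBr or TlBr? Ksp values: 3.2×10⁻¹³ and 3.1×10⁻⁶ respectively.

AgBr

The threshold for precipitation is Q = Ksp.
For AgBr: [Br⁻] = (Ksp/[Ag⁺]) = 5.2×10⁻¹² M
For TlBr: [Br⁻] = (Ksp/[Tl⁺]) = 1.5×10⁻⁴ M
Since AgBr needs less Br⁻ to reach saturation, it precipitates first.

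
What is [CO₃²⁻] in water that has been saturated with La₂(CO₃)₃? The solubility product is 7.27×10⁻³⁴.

2.77×10⁻⁷ M

La₂(CO₃)₃(s) ⇌ 2 La³⁺(aq) + 3 CO₃²⁻(aq)
If s mol/L of La₂(CO₃)₃ dissolves, [La³⁺] = 2s and [CO₃²⁻] = 3s.
Ksp = [La³⁺]^2[CO₃²⁻]^3 = (2s)^2 · (3s)^3 = 108s^5 = 7.27×10⁻³⁴
s = 9.24×10⁻⁸ mol L⁻¹
[CO₃²⁻] = 3s = 2.77×10⁻⁷ mol L⁻¹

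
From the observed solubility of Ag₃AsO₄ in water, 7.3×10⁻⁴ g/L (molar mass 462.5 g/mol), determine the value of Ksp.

s = (7.3×10⁻⁴ g L⁻¹)/(462.5 g mol⁻¹) = 1.578×10⁻⁶ M
Ag₃AsO₄(s) ⇌ 3 Ag⁺(aq) + AsO₄³⁻(aq)
Let s be the molar solubility. Then [Ag⁺] = 3s and [AsO₄³⁻] = s.
Ksp = [Ag⁺]^3[AsO₄³⁻] = (3s)^3 · s = 27s^4
Ksp = 27 × (1.578×10⁻⁶)^4 = 1.7×10⁻²²

Ksp = 1.7×10⁻²²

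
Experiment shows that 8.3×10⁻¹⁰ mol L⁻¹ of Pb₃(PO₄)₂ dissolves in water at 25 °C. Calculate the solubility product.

Ksp = 4.3×10⁻⁴⁴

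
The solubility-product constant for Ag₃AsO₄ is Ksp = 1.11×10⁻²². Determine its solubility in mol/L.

Ag₃AsO₄(s) ⇌ 3 Ag⁺(aq) + AsO₄³⁻(aq)
For each mole of Ag₃AsO₄ that dissolves per liter, [Ag⁺] = 3s and [AsO₄³⁻] = s; let s denote this solubility.
Ksp = [Ag⁺]^3[AsO₄³⁻] = (3s)^3 · s = 27s^4
27s^4 = 1.11×10⁻²²  ⇒  s^4 = 4.11×10⁻²⁴
Taking the 4th root, s = 1.42×10⁻⁶ mol/L.

1.42×10⁻⁶ M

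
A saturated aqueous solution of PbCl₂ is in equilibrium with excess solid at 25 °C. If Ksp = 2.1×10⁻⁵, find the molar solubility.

1.7×10⁻² M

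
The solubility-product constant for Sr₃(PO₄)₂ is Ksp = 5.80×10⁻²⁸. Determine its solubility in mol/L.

1.40×10⁻⁶ M

Sr₃(PO₄)₂(s) ⇌ 3 Sr²⁺(aq) + 2 PO₄³⁻(aq)
If s mol/L of Sr₃(PO₄)₂ dissolves, [Sr²⁺] = 3s and [PO₄³⁻] = 2s.
Ksp = [Sr²⁺]^3[PO₄³⁻]^2 = (3s)^3 · (2s)^2 = 108s^5
108s^5 = 5.80×10⁻²⁸  ⇒  s^5 = 5.37×10⁻³⁰
Taking the 5th root, s = 1.40×10⁻⁶ mol L⁻¹.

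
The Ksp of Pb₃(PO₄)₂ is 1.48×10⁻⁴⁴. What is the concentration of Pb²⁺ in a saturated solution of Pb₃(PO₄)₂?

2.02×10⁻⁹ M

Pb₃(PO₄)₂(s) ⇌ 3 Pb²⁺(aq) + 2 PO₄³⁻(aq)
Call the molar solubility s, so that [Pb²⁺] = 3s and [PO₄³⁻] = 2s.
Ksp = [Pb²⁺]^3[PO₄³⁻]^2 = (3s)^3 · (2s)^2 = 108s^5 = 1.48×10⁻⁴⁴
s = 6.72×10⁻¹⁰ mol/L
[Pb²⁺] = 3s = 2.02×10⁻⁹ mol/L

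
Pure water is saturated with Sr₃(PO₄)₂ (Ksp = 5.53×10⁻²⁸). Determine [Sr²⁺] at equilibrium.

Sr₃(PO₄)₂(s) ⇌ 3 Sr²⁺(aq) + 2 PO₄³⁻(aq)
Let s be the molar solubility. Then [Sr²⁺] = 3s and [PO₄³⁻] = 2s.
Ksp = [Sr²⁺]^3[PO₄³⁻]^2 = (3s)^3 · (2s)^2 = 108s^5 = 5.53×10⁻²⁸
s = 1.39×10⁻⁶ mol/L
[Sr²⁺] = 3s = 4.16×10⁻⁶ mol/L

4.16×10⁻⁶ M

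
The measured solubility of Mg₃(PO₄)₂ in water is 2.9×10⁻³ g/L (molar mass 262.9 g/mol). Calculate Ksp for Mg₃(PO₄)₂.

Ksp = 1.8×10⁻²³

Molar solubility s = (2.9×10⁻³ g/L) / (262.9 g/mol) = 1.103×10⁻⁵ mol/L
Mg₃(PO₄)₂(s) ⇌ 3 Mg²⁺(aq) + 2 PO₄³⁻(aq)
Call the molar solubility s, so that [Mg²⁺] = 3s and [PO₄³⁻] = 2s.
Ksp = [Mg²⁺]^3[PO₄³⁻]^2 = (3s)^3 · (2s)^2 = 108s^5
Ksp = 108 × (1.103×10⁻⁵)^5 = 1.8×10⁻²³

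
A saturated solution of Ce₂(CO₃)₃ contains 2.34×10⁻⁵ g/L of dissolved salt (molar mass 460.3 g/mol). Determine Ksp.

Ksp = 3.67×10⁻³⁵

Convert to molarity: s = 2.34×10⁻⁵ / 460.3 = 5.0836×10⁻⁸ mol/L
Ce₂(CO₃)₃(s) ⇌ 2 Ce³⁺(aq) + 3 CO₃²⁻(aq)
With molar solubility s: [Ce³⁺] = 2s, [CO₃²⁻] = 3s.
Ksp = [Ce³⁺]^2[CO₃²⁻]^3 = (2s)^2 · (3s)^3 = 108s^5
Ksp = 108 × (5.0836×10⁻⁸)^5 = 3.67×10⁻³⁵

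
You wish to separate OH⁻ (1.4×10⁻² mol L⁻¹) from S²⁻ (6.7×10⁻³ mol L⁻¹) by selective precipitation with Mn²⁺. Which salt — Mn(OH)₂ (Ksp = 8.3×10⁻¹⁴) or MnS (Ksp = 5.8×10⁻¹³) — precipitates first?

MnS

Precipitation of each salt begins when its ion product equals Ksp.
For Mn(OH)₂: [Mn²⁺] = (Ksp/[OH⁻]^2) = 4.2×10⁻¹⁰ mol L⁻¹
For MnS: [Mn²⁺] = (Ksp/[S²⁻]) = 8.7×10⁻¹¹ mol L⁻¹
The smaller threshold [Mn²⁺] is reached first, so MnS precipitates first.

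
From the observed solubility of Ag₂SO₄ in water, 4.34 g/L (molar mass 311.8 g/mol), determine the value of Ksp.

Ksp = 1.08×10⁻⁵

Convert to molarity: s = 4.34 / 311.8 = 1.3919×10⁻² mol/L
Ag₂SO₄(s) ⇌ 2 Ag⁺(aq) + SO₄²⁻(aq)
With molar solubility s: [Ag⁺] = 2s, [SO₄²⁻] = s.
Ksp = [Ag⁺]^2[SO₄²⁻] = (2s)^2 · s = 4s^3
Ksp = 4 × (1.3919×10⁻²)^3 = 1.08×10⁻⁵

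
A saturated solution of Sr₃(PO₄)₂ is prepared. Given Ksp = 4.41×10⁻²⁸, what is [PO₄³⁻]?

2.65×10⁻⁶ M

Sr₃(PO₄)₂(s) ⇌ 3 Sr²⁺(aq) + 2 PO₄³⁻(aq)
With molar solubility s: [Sr²⁺] = 3s, [PO₄³⁻] = 2s.
Ksp = [Sr²⁺]^3[PO₄³⁻]^2 = (3s)^3 · (2s)^2 = 108s^5 = 4.41×10⁻²⁸
s = 1.32×10⁻⁶ mol L⁻¹
[PO₄³⁻] = 2s = 2.65×10⁻⁶ mol L⁻¹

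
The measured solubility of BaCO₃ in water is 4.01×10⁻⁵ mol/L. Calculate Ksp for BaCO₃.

Ksp = 1.61×10⁻⁹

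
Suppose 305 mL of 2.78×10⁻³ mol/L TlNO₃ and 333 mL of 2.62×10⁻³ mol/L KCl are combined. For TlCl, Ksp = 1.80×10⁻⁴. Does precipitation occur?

After mixing, V = 305 mL + 333 mL = 638 mL.
[Tl⁺] = (2.78×10⁻³)(305)/638 = 1.33×10⁻³ mol/L
[Cl⁻] = (2.62×10⁻³)(333)/638 = 1.37×10⁻³ mol/L
Q = [Tl⁺][Cl⁻] = 1.82×10⁻⁶
Q = 1.82×10⁻⁶ < Ksp = 1.80×10⁻⁴, so the solution is unsaturated and no precipitate forms.

No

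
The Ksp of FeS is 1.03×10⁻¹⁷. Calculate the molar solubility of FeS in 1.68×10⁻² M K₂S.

6.13×10⁻¹⁶ M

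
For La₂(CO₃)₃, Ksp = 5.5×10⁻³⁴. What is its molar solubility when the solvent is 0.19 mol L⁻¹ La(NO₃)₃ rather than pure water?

La₂(CO₃)₃(s) ⇌ 2 La³⁺(aq) + 3 CO₃²⁻(aq)
Let s be the solubility of La₂(CO₃)₃ here. The common ion gives [La³⁺] ≈ 0.19 mol L⁻¹, and [CO₃²⁻] = 3s.
Ksp = [La³⁺]^2[CO₃²⁻]^3 = (0.19)^2(3s)^3
(3s)^3 = 5.5×10⁻³⁴ / (0.19)^2 = 1.5×10⁻³²
s = 8.3×10⁻¹² mol L⁻¹

8.3×10⁻¹² M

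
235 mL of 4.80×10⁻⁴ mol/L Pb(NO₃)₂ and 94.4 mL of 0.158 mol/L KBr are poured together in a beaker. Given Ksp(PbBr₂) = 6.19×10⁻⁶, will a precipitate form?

After mixing, V = 235 mL + 94.4 mL = 329.4 mL.
[Pb²⁺] = (4.80×10⁻⁴)(235)/329.4 = 3.42×10⁻⁴ mol/L
[Br⁻] = (0.158)(94.4)/329.4 = 4.53×10⁻² mol/L
Q = [Pb²⁺][Br⁻]^2 = 7.02×10⁻⁷
Q < Ksp (7.02×10⁻⁷ vs 6.19×10⁻⁶); the solution remains unsaturated and no precipitate forms.

No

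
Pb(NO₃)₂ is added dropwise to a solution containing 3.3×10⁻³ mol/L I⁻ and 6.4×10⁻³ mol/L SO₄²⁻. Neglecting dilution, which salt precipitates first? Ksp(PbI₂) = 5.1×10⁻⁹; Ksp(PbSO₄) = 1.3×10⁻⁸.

Each salt precipitates once Q = Ksp for that salt.
For PbI₂: [Pb²⁺] = (Ksp/[I⁻]^2) = 4.7×10⁻⁴ mol/L
For PbSO₄: [Pb²⁺] = (Ksp/[SO₄²⁻]) = 2.0×10⁻⁶ mol/L
The smaller threshold [Pb²⁺] is reached first, so PbSO₄ precipitates first.

PbSO₄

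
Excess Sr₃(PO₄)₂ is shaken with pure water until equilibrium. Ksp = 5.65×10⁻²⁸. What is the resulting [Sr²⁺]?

Sr₃(PO₄)₂(s) ⇌ 3 Sr²⁺(aq) + 2 PO₄³⁻(aq)
Let s be the molar solubility. Then [Sr²⁺] = 3s and [PO₄³⁻] = 2s.
Ksp = [Sr²⁺]^3[PO₄³⁻]^2 = (3s)^3 · (2s)^2 = 108s^5 = 5.65×10⁻²⁸
s = 1.39×10⁻⁶ M
[Sr²⁺] = 3s = 4.18×10⁻⁶ M

4.18×10⁻⁶ M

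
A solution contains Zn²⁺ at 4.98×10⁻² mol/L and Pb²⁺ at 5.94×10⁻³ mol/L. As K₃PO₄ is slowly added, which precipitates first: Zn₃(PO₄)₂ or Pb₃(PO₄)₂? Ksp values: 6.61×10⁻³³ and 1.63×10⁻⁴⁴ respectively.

Precipitation begins when Q = Ksp.
For Zn₃(PO₄)₂: [PO₄³⁻] = (Ksp/[Zn²⁺]^3)^(1/2) = 7.32×10⁻¹⁵ mol/L
For Pb₃(PO₄)₂: [PO₄³⁻] = (Ksp/[Pb²⁺]^3)^(1/2) = 2.79×10⁻¹⁹ mol/L
The smaller threshold [PO₄³⁻] is reached first, so Pb₃(PO₄)₂ precipitates first.

Pb₃(PO₄)₂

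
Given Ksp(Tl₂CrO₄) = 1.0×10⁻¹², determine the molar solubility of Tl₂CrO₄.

6.3×10⁻⁵ M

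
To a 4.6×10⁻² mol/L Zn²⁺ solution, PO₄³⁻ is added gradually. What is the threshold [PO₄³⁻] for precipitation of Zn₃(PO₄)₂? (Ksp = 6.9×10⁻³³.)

8.4×10⁻¹⁵ M

A salt starts to precipitate once the ion product Q reaches its Ksp.
Zn₃(PO₄)₂(s) ⇌ 3 Zn²⁺(aq) + 2 PO₄³⁻(aq)
Ksp = [Zn²⁺]^3[PO₄³⁻]^2 = [PO₄³⁻]^2(4.6×10⁻²)^3
[PO₄³⁻]^2 = 6.9×10⁻³³ / (4.6×10⁻²)^3 = 7.1×10⁻²⁹
[PO₄³⁻] = 8.4×10⁻¹⁵ mol/L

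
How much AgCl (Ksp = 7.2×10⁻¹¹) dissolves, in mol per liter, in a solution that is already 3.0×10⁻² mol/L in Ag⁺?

2.4×10⁻⁹ M

AgCl(s) ⇌ Ag⁺(aq) + Cl⁻(aq)
Let s be the solubility of AgCl here. The common ion gives [Ag⁺] ≈ 3.0×10⁻² mol/L, and [Cl⁻] = s.
Ksp = [Ag⁺][Cl⁻] = (3.0×10⁻²)s
s = 7.2×10⁻¹¹ / (3.0×10⁻²) = 2.4×10⁻⁹
s = 2.4×10⁻⁹ mol/L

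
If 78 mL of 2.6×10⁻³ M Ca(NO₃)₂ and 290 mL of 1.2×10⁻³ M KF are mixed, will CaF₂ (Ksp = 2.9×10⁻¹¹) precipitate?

Yes

After mixing, V = 78 mL + 290 mL = 368 mL.
[Ca²⁺] = (2.6×10⁻³)(78)/368 = 5.5×10⁻⁴ M
[F⁻] = (1.2×10⁻³)(290)/368 = 9.5×10⁻⁴ M
Q = [Ca²⁺][F⁻]^2 = 4.9×10⁻¹⁰
Since Q (4.9×10⁻¹⁰) exceeds Ksp (2.9×10⁻¹¹), CaF₂ will precipitate.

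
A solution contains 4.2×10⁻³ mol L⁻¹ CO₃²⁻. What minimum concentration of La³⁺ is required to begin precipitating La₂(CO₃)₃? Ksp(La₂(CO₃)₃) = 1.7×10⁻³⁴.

Each salt precipitates once Q = Ksp for that salt.
La₂(CO₃)₃(s) ⇌ 2 La³⁺(aq) + 3 CO₃²⁻(aq)
Ksp = [La³⁺]^2[CO₃²⁻]^3 = [La³⁺]^2(4.2×10⁻³)^3
[La³⁺]^2 = 1.7×10⁻³⁴ / (4.2×10⁻³)^3 = 2.3×10⁻²⁷
[La³⁺] = 4.8×10⁻¹⁴ mol L⁻¹

4.8×10⁻¹⁴ M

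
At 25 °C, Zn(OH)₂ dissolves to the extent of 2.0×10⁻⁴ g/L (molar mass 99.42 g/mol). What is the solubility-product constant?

Ksp = 3.3×10⁻¹⁷

Molar solubility s = (2.0×10⁻⁴ g/L) / (99.42 g/mol) = 2.012×10⁻⁶ mol/L
Zn(OH)₂(s) ⇌ Zn²⁺(aq) + 2 OH⁻(aq)
Call the molar solubility s, so that [Zn²⁺] = s and [OH⁻] = 2s.
Ksp = [Zn²⁺][OH⁻]^2 = s · (2s)^2 = 4s^3
Ksp = 4 × (2.012×10⁻⁶)^3 = 3.3×10⁻¹⁷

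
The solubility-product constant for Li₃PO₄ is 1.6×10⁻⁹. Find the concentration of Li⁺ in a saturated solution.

Li₃PO₄(s) ⇌ 3 Li⁺(aq) + PO₄³⁻(aq)
If s mol/L of Li₃PO₄ dissolves, [Li⁺] = 3s and [PO₄³⁻] = s.
Ksp = [Li⁺]^3[PO₄³⁻] = (3s)^3 · s = 27s^4 = 1.6×10⁻⁹
s = 2.8×10⁻³ mol L⁻¹
[Li⁺] = 3s = 8.3×10⁻³ mol L⁻¹

8.3×10⁻³ M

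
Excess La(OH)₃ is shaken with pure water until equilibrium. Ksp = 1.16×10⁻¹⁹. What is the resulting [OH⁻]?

2.43×10⁻⁵ M

La(OH)₃(s) ⇌ La³⁺(aq) + 3 OH⁻(aq)
Call the molar solubility s, so that [La³⁺] = s and [OH⁻] = 3s.
Ksp = [La³⁺][OH⁻]^3 = s · (3s)^3 = 27s^4 = 1.16×10⁻¹⁹
s = 8.10×10⁻⁶ mol/L
[OH⁻] = 3s = 2.43×10⁻⁵ mol/L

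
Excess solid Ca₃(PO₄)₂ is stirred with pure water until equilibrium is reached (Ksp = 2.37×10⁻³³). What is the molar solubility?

Ca₃(PO₄)₂(s) ⇌ 3 Ca²⁺(aq) + 2 PO₄³⁻(aq)
If s mol/L of Ca₃(PO₄)₂ dissolves, [Ca²⁺] = 3s and [PO₄³⁻] = 2s.
Ksp = [Ca²⁺]^3[PO₄³⁻]^2 = (3s)^3 · (2s)^2 = 108s^5
108s^5 = 2.37×10⁻³³  ⇒  s^5 = 2.19×10⁻³⁵
Taking the 5th root, s = 1.17×10⁻⁷ mol L⁻¹.

1.17×10⁻⁷ M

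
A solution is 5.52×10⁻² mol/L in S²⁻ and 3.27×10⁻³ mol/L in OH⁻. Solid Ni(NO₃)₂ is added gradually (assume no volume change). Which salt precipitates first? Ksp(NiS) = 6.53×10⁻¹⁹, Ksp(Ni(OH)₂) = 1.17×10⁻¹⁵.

NiS

A salt starts to precipitate once the ion product Q reaches its Ksp.
For NiS: [Ni²⁺] = (Ksp/[S²⁻]) = 1.18×10⁻¹⁷ mol/L
For Ni(OH)₂: [Ni²⁺] = (Ksp/[OH⁻]^2) = 1.09×10⁻¹⁰ mol/L
Since NiS needs less Ni²⁺ to reach saturation, it precipitates first.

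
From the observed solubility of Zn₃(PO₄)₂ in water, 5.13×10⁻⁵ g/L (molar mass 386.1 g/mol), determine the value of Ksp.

Ksp = 4.47×10⁻³³

Molar solubility s = (5.13×10⁻⁵ g/L) / (386.1 g/mol) = 1.3287×10⁻⁷ mol/L
Zn₃(PO₄)₂(s) ⇌ 3 Zn²⁺(aq) + 2 PO₄³⁻(aq)
Call the molar solubility s, so that [Zn²⁺] = 3s and [PO₄³⁻] = 2s.
Ksp = [Zn²⁺]^3[PO₄³⁻]^2 = (3s)^3 · (2s)^2 = 108s^5
Ksp = 108 × (1.3287×10⁻⁷)^5 = 4.47×10⁻³³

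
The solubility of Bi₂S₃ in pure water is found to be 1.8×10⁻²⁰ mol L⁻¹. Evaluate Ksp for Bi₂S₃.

Ksp = 2.0×10⁻⁹⁷

Bi₂S₃(s) ⇌ 2 Bi³⁺(aq) + 3 S²⁻(aq)
Call the molar solubility s, so that [Bi³⁺] = 2s and [S²⁻] = 3s.
Ksp = [Bi³⁺]^2[S²⁻]^3 = (2s)^2 · (3s)^3 = 108s^5
Ksp = 108 × (1.8×10⁻²⁰)^5 = 2.0×10⁻⁹⁷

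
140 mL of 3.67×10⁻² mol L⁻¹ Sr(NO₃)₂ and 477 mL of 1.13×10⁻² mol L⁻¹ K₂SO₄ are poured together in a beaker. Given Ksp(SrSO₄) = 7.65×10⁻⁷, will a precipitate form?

Yes

After mixing, V = 140 mL + 477 mL = 617 mL.
[Sr²⁺] = (3.67×10⁻²)(140)/617 = 8.33×10⁻³ mol L⁻¹
[SO₄²⁻] = (1.13×10⁻²)(477)/617 = 8.74×10⁻³ mol L⁻¹
Q = [Sr²⁺][SO₄²⁻] = 7.27×10⁻⁵
Since Q (7.27×10⁻⁵) exceeds Ksp (7.65×10⁻⁷), SrSO₄ will precipitate.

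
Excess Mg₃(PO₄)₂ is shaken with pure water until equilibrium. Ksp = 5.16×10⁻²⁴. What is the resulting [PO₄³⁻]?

1.73×10⁻⁵ M

Mg₃(PO₄)₂(s) ⇌ 3 Mg²⁺(aq) + 2 PO₄³⁻(aq)
With molar solubility s: [Mg²⁺] = 3s, [PO₄³⁻] = 2s.
Ksp = [Mg²⁺]^3[PO₄³⁻]^2 = (3s)^3 · (2s)^2 = 108s^5 = 5.16×10⁻²⁴
s = 8.63×10⁻⁶ M
[PO₄³⁻] = 2s = 1.73×10⁻⁵ M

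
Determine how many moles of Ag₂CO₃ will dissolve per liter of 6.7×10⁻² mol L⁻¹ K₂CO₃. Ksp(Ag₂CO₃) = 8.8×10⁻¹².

Ag₂CO₃(s) ⇌ 2 Ag⁺(aq) + CO₃²⁻(aq)
CO₃²⁻ is already present at 6.7×10⁻² mol L⁻¹. If s mol/L of Ag₂CO₃ dissolves, [Ag⁺] = 2s while [CO₃²⁻] ≈ 6.7×10⁻² mol L⁻¹.
Ksp = [Ag⁺]^2[CO₃²⁻] = (2s)^2(6.7×10⁻²)
(2s)^2 = 8.8×10⁻¹² / (6.7×10⁻²) = 1.3×10⁻¹⁰
s = 5.7×10⁻⁶ mol L⁻¹

5.7×10⁻⁶ M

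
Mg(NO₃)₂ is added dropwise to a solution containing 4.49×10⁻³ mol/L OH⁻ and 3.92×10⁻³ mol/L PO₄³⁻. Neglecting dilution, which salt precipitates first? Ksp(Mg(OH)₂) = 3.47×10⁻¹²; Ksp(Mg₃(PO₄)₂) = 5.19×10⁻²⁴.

Mg(OH)₂

A salt starts to precipitate once the ion product Q reaches its Ksp.
For Mg(OH)₂: [Mg²⁺] = (Ksp/[OH⁻]^2) = 1.72×10⁻⁷ mol/L
For Mg₃(PO₄)₂: [Mg²⁺] = (Ksp/[PO₄³⁻]^2)^(1/3) = 6.96×10⁻⁷ mol/L
Mg(OH)₂ requires the lower [Mg²⁺], so it precipitates first.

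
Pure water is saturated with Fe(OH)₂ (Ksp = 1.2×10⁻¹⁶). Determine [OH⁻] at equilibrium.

6.2×10⁻⁶ M

Fe(OH)₂(s) ⇌ Fe²⁺(aq) + 2 OH⁻(aq)
With molar solubility s: [Fe²⁺] = s, [OH⁻] = 2s.
Ksp = [Fe²⁺][OH⁻]^2 = s · (2s)^2 = 4s^3 = 1.2×10⁻¹⁶
s = 3.1×10⁻⁶ M
[OH⁻] = 2s = 6.2×10⁻⁶ M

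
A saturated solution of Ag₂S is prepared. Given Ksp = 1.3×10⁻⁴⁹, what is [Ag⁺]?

6.4×10⁻¹⁷ M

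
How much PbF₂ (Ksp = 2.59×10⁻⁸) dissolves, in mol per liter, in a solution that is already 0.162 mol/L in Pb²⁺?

2.00×10⁻⁴ M

PbF₂(s) ⇌ Pb²⁺(aq) + 2 F⁻(aq)
The solution already contains Pb²⁺ at 0.162 mol/L. Let s be the molar solubility of PbF₂.
[Pb²⁺] ≈ 0.162 mol/L (common ion dominates); [F⁻] = 2s.
Ksp = [Pb²⁺][F⁻]^2 = (0.162)(2s)^2
(2s)^2 = 2.59×10⁻⁸ / (0.162) = 1.60×10⁻⁷
s = 2.00×10⁻⁴ mol/L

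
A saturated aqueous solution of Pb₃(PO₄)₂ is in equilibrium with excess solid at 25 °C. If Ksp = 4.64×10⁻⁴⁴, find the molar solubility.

8.45×10⁻¹⁰ M

Pb₃(PO₄)₂(s) ⇌ 3 Pb²⁺(aq) + 2 PO₄³⁻(aq)
If s mol/L of Pb₃(PO₄)₂ dissolves, [Pb²⁺] = 3s and [PO₄³⁻] = 2s.
Ksp = [Pb²⁺]^3[PO₄³⁻]^2 = (3s)^3 · (2s)^2 = 108s^5
108s^5 = 4.64×10⁻⁴⁴  ⇒  s^5 = 4.30×10⁻⁴⁶
Taking the 5th root, s = 8.45×10⁻¹⁰ M.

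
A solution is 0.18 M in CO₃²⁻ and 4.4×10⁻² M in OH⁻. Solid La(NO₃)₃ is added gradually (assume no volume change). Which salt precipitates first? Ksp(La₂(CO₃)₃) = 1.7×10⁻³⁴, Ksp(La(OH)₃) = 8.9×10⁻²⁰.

Precipitation of each salt begins when its ion product equals Ksp.
For La₂(CO₃)₃: [La³⁺] = (Ksp/[CO₃²⁻]^3)^(1/2) = 1.7×10⁻¹⁶ M
For La(OH)₃: [La³⁺] = (Ksp/[OH⁻]^3) = 1.0×10⁻¹⁵ M
Since La₂(CO₃)₃ needs less La³⁺ to reach saturation, it precipitates first.

La₂(CO₃)₃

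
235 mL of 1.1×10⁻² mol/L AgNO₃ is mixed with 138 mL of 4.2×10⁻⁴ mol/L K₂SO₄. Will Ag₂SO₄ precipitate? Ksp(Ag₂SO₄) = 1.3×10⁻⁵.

Total volume after mixing = 235 + 138 = 373 mL.
[Ag⁺] = (1.1×10⁻²)(235)/373 = 6.9×10⁻³ mol/L
[SO₄²⁻] = (4.2×10⁻⁴)(138)/373 = 1.6×10⁻⁴ mol/L
Q = [Ag⁺]^2[SO₄²⁻] = 7.5×10⁻⁹
Since Q (7.5×10⁻⁹) is less than Ksp (1.3×10⁻⁵), no Ag₂SO₄ precipitates.

No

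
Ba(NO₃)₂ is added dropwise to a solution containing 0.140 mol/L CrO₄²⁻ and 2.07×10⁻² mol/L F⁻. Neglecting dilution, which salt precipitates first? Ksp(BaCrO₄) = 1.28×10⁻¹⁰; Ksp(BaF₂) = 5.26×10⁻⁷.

BaCrO₄

Each salt precipitates once Q = Ksp for that salt.
For BaCrO₄: [Ba²⁺] = (Ksp/[CrO₄²⁻]) = 9.14×10⁻¹⁰ mol/L
For BaF₂: [Ba²⁺] = (Ksp/[F⁻]^2) = 1.23×10⁻³ mol/L
The smaller threshold [Ba²⁺] is reached first, so BaCrO₄ precipitates first.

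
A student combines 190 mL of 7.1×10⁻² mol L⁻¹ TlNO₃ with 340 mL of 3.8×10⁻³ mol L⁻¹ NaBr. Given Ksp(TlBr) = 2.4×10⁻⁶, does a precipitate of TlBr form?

The combined volume is 530 mL.
[Tl⁺] = (7.1×10⁻²)(190)/530 = 2.5×10⁻² mol L⁻¹
[Br⁻] = (3.8×10⁻³)(340)/530 = 2.4×10⁻³ mol L⁻¹
Q = [Tl⁺][Br⁻] = 6.2×10⁻⁵
Since Q (6.2×10⁻⁵) exceeds Ksp (2.4×10⁻⁶), TlBr will precipitate.

Yes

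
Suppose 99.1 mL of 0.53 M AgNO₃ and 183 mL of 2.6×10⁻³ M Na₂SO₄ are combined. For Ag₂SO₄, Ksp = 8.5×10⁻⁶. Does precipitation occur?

Yes

After mixing, V = 99.1 mL + 183 mL = 282.1 mL.
[Ag⁺] = (0.53)(99.1)/282.1 = 0.19 M
[SO₄²⁻] = (2.6×10⁻³)(183)/282.1 = 1.7×10⁻³ M
Q = [Ag⁺]^2[SO₄²⁻] = 5.8×10⁻⁵
Q = 5.8×10⁻⁵ > Ksp = 8.5×10⁻⁶, so the solution is supersaturated and Ag₂SO₄ precipitates.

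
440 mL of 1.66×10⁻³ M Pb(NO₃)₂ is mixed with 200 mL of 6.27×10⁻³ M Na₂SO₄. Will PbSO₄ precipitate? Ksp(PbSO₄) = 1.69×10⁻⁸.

Yes

Total volume after mixing = 440 + 200 = 640 mL.
[Pb²⁺] = (1.66×10⁻³)(440)/640 = 1.14×10⁻³ M
[SO₄²⁻] = (6.27×10⁻³)(200)/640 = 1.96×10⁻³ M
Q = [Pb²⁺][SO₄²⁻] = 2.24×10⁻⁶
Since Q (2.24×10⁻⁶) exceeds Ksp (1.69×10⁻⁸), PbSO₄ will precipitate.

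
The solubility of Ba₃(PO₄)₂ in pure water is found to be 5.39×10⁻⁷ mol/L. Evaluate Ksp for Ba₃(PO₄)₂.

Ksp = 4.91×10⁻³⁰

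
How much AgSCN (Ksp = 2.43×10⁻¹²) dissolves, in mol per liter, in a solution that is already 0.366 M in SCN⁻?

6.64×10⁻¹² M

AgSCN(s) ⇌ Ag⁺(aq) + SCN⁻(aq)
With SCN⁻ already at 0.366 M and s small, take [SCN⁻] ≈ 0.366 M and [Ag⁺] = s.
Ksp = [Ag⁺][SCN⁻] = s(0.366)
s = 2.43×10⁻¹² / (0.366) = 6.64×10⁻¹²
s = 6.64×10⁻¹² M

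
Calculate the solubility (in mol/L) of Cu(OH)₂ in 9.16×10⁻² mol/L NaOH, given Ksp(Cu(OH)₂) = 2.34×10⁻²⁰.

2.79×10⁻¹⁸ M

Cu(OH)₂(s) ⇌ Cu²⁺(aq) + 2 OH⁻(aq)
Let s be the solubility of Cu(OH)₂ here. The common ion gives [OH⁻] ≈ 9.16×10⁻² mol/L, and [Cu²⁺] = s.
Ksp = [Cu²⁺][OH⁻]^2 = s(9.16×10⁻²)^2
s = 2.34×10⁻²⁰ / (9.16×10⁻²)^2 = 2.79×10⁻¹⁸
s = 2.79×10⁻¹⁸ mol/L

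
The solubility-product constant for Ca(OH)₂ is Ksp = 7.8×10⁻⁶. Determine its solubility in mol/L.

Ca(OH)₂(s) ⇌ Ca²⁺(aq) + 2 OH⁻(aq)
With molar solubility s: [Ca²⁺] = s, [OH⁻] = 2s.
Ksp = [Ca²⁺][OH⁻]^2 = s · (2s)^2 = 4s^3
4s^3 = 7.8×10⁻⁶  ⇒  s^3 = 2.0×10⁻⁶
Taking the 3rd root, s = 1.2×10⁻² mol/L.

1.2×10⁻² M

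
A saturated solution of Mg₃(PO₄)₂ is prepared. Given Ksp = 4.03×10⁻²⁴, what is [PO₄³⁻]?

Mg₃(PO₄)₂(s) ⇌ 3 Mg²⁺(aq) + 2 PO₄³⁻(aq)
If s mol/L of Mg₃(PO₄)₂ dissolves, [Mg²⁺] = 3s and [PO₄³⁻] = 2s.
Ksp = [Mg²⁺]^3[PO₄³⁻]^2 = (3s)^3 · (2s)^2 = 108s^5 = 4.03×10⁻²⁴
s = 8.21×10⁻⁶ mol/L
[PO₄³⁻] = 2s = 1.64×10⁻⁵ mol/L

1.64×10⁻⁵ M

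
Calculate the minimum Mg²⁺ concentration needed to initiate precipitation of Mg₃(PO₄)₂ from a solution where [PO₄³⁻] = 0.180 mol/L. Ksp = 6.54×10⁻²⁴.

Precipitation of each salt begins when its ion product equals Ksp.
Mg₃(PO₄)₂(s) ⇌ 3 Mg²⁺(aq) + 2 PO₄³⁻(aq)
Ksp = [Mg²⁺]^3[PO₄³⁻]^2 = [Mg²⁺]^3(0.180)^2
[Mg²⁺]^3 = 6.54×10⁻²⁴ / (0.180)^2 = 2.02×10⁻²²
[Mg²⁺] = 5.87×10⁻⁸ mol/L

5.87×10⁻⁸ M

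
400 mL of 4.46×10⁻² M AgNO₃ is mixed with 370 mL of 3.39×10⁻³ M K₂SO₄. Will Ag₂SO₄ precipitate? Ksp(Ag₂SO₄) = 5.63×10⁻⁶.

No

The combined volume is 770 mL.
[Ag⁺] = (4.46×10⁻²)(400)/770 = 2.32×10⁻² M
[SO₄²⁻] = (3.39×10⁻³)(370)/770 = 1.63×10⁻³ M
Q = [Ag⁺]^2[SO₄²⁻] = 8.74×10⁻⁷
Since Q (8.74×10⁻⁷) is less than Ksp (5.63×10⁻⁶), no Ag₂SO₄ precipitates.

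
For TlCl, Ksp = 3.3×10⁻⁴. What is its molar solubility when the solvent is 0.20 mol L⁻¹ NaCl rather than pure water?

1.7×10⁻³ M

TlCl(s) ⇌ Tl⁺(aq) + Cl⁻(aq)
With Cl⁻ already at 0.20 mol L⁻¹ and s small, take [Cl⁻] ≈ 0.20 mol L⁻¹ and [Tl⁺] = s.
Ksp = [Tl⁺][Cl⁻] = s(0.20)
s = 3.3×10⁻⁴ / (0.20) = 1.7×10⁻³
s = 1.7×10⁻³ mol L⁻¹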